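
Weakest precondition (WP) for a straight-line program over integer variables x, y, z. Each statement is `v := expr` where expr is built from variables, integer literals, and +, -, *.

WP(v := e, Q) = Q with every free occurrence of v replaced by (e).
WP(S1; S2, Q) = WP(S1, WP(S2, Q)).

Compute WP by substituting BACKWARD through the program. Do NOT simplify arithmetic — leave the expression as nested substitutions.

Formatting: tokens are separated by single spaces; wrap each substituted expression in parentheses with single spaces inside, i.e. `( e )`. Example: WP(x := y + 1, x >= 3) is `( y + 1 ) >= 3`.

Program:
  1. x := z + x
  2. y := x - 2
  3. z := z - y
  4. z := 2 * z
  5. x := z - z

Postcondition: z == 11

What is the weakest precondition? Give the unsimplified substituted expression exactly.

Answer: ( 2 * ( z - ( ( z + x ) - 2 ) ) ) == 11

Derivation:
post: z == 11
stmt 5: x := z - z  -- replace 0 occurrence(s) of x with (z - z)
  => z == 11
stmt 4: z := 2 * z  -- replace 1 occurrence(s) of z with (2 * z)
  => ( 2 * z ) == 11
stmt 3: z := z - y  -- replace 1 occurrence(s) of z with (z - y)
  => ( 2 * ( z - y ) ) == 11
stmt 2: y := x - 2  -- replace 1 occurrence(s) of y with (x - 2)
  => ( 2 * ( z - ( x - 2 ) ) ) == 11
stmt 1: x := z + x  -- replace 1 occurrence(s) of x with (z + x)
  => ( 2 * ( z - ( ( z + x ) - 2 ) ) ) == 11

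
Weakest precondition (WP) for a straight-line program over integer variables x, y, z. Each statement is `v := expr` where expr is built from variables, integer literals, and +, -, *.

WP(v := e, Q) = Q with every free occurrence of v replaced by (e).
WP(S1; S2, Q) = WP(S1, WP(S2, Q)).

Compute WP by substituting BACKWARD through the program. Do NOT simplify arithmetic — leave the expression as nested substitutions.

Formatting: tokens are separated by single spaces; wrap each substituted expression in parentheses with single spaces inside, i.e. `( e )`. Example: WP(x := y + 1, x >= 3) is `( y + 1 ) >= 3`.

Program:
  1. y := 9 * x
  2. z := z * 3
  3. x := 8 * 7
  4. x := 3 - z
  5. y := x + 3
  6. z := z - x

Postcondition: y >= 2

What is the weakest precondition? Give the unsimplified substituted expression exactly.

post: y >= 2
stmt 6: z := z - x  -- replace 0 occurrence(s) of z with (z - x)
  => y >= 2
stmt 5: y := x + 3  -- replace 1 occurrence(s) of y with (x + 3)
  => ( x + 3 ) >= 2
stmt 4: x := 3 - z  -- replace 1 occurrence(s) of x with (3 - z)
  => ( ( 3 - z ) + 3 ) >= 2
stmt 3: x := 8 * 7  -- replace 0 occurrence(s) of x with (8 * 7)
  => ( ( 3 - z ) + 3 ) >= 2
stmt 2: z := z * 3  -- replace 1 occurrence(s) of z with (z * 3)
  => ( ( 3 - ( z * 3 ) ) + 3 ) >= 2
stmt 1: y := 9 * x  -- replace 0 occurrence(s) of y with (9 * x)
  => ( ( 3 - ( z * 3 ) ) + 3 ) >= 2

Answer: ( ( 3 - ( z * 3 ) ) + 3 ) >= 2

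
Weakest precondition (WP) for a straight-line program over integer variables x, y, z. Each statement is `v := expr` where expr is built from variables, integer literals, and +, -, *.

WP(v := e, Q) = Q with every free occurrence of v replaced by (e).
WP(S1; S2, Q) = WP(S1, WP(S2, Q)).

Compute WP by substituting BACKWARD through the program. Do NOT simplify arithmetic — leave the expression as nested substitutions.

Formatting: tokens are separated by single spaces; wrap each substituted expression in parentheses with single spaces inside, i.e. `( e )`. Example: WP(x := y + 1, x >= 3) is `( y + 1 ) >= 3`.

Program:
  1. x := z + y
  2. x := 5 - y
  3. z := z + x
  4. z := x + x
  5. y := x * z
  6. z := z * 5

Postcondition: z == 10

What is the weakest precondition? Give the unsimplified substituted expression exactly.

post: z == 10
stmt 6: z := z * 5  -- replace 1 occurrence(s) of z with (z * 5)
  => ( z * 5 ) == 10
stmt 5: y := x * z  -- replace 0 occurrence(s) of y with (x * z)
  => ( z * 5 ) == 10
stmt 4: z := x + x  -- replace 1 occurrence(s) of z with (x + x)
  => ( ( x + x ) * 5 ) == 10
stmt 3: z := z + x  -- replace 0 occurrence(s) of z with (z + x)
  => ( ( x + x ) * 5 ) == 10
stmt 2: x := 5 - y  -- replace 2 occurrence(s) of x with (5 - y)
  => ( ( ( 5 - y ) + ( 5 - y ) ) * 5 ) == 10
stmt 1: x := z + y  -- replace 0 occurrence(s) of x with (z + y)
  => ( ( ( 5 - y ) + ( 5 - y ) ) * 5 ) == 10

Answer: ( ( ( 5 - y ) + ( 5 - y ) ) * 5 ) == 10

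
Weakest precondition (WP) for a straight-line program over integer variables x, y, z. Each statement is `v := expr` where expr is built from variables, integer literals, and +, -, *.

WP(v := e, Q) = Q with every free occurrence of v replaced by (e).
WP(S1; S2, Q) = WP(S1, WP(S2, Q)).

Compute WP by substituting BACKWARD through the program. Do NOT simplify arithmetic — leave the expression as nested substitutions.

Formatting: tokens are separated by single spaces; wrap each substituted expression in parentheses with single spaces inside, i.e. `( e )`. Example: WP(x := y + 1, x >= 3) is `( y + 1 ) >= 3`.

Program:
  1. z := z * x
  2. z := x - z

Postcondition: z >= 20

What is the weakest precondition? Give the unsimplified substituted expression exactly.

post: z >= 20
stmt 2: z := x - z  -- replace 1 occurrence(s) of z with (x - z)
  => ( x - z ) >= 20
stmt 1: z := z * x  -- replace 1 occurrence(s) of z with (z * x)
  => ( x - ( z * x ) ) >= 20

Answer: ( x - ( z * x ) ) >= 20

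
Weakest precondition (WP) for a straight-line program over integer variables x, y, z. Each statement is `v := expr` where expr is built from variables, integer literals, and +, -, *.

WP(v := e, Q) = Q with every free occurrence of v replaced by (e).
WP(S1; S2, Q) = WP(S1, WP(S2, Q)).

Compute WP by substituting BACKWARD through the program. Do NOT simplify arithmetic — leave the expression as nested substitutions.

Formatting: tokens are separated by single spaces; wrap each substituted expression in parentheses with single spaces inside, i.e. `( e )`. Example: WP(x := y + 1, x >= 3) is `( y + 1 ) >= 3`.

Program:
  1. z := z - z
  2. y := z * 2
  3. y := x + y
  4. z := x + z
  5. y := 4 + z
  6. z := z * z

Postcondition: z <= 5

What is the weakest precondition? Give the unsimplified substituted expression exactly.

post: z <= 5
stmt 6: z := z * z  -- replace 1 occurrence(s) of z with (z * z)
  => ( z * z ) <= 5
stmt 5: y := 4 + z  -- replace 0 occurrence(s) of y with (4 + z)
  => ( z * z ) <= 5
stmt 4: z := x + z  -- replace 2 occurrence(s) of z with (x + z)
  => ( ( x + z ) * ( x + z ) ) <= 5
stmt 3: y := x + y  -- replace 0 occurrence(s) of y with (x + y)
  => ( ( x + z ) * ( x + z ) ) <= 5
stmt 2: y := z * 2  -- replace 0 occurrence(s) of y with (z * 2)
  => ( ( x + z ) * ( x + z ) ) <= 5
stmt 1: z := z - z  -- replace 2 occurrence(s) of z with (z - z)
  => ( ( x + ( z - z ) ) * ( x + ( z - z ) ) ) <= 5

Answer: ( ( x + ( z - z ) ) * ( x + ( z - z ) ) ) <= 5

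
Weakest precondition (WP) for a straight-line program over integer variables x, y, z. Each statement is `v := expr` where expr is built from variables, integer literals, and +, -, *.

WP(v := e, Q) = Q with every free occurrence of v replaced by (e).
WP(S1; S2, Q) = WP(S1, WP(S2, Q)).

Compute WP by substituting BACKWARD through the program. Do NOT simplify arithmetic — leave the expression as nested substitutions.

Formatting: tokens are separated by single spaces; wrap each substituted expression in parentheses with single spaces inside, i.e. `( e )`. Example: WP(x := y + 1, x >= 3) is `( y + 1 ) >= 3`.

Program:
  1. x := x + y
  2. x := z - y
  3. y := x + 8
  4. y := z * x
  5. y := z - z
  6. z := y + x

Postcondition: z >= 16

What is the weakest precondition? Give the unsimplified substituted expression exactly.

Answer: ( ( z - z ) + ( z - y ) ) >= 16

Derivation:
post: z >= 16
stmt 6: z := y + x  -- replace 1 occurrence(s) of z with (y + x)
  => ( y + x ) >= 16
stmt 5: y := z - z  -- replace 1 occurrence(s) of y with (z - z)
  => ( ( z - z ) + x ) >= 16
stmt 4: y := z * x  -- replace 0 occurrence(s) of y with (z * x)
  => ( ( z - z ) + x ) >= 16
stmt 3: y := x + 8  -- replace 0 occurrence(s) of y with (x + 8)
  => ( ( z - z ) + x ) >= 16
stmt 2: x := z - y  -- replace 1 occurrence(s) of x with (z - y)
  => ( ( z - z ) + ( z - y ) ) >= 16
stmt 1: x := x + y  -- replace 0 occurrence(s) of x with (x + y)
  => ( ( z - z ) + ( z - y ) ) >= 16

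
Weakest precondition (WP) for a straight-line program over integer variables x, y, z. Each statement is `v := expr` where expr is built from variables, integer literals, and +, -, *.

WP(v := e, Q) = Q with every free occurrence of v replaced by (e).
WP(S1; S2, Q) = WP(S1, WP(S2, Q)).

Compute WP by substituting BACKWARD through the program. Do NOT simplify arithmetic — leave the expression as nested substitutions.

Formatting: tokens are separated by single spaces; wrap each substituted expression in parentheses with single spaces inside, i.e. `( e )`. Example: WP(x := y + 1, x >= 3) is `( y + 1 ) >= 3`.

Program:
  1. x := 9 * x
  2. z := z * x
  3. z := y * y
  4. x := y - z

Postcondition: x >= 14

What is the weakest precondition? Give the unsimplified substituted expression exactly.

Answer: ( y - ( y * y ) ) >= 14

Derivation:
post: x >= 14
stmt 4: x := y - z  -- replace 1 occurrence(s) of x with (y - z)
  => ( y - z ) >= 14
stmt 3: z := y * y  -- replace 1 occurrence(s) of z with (y * y)
  => ( y - ( y * y ) ) >= 14
stmt 2: z := z * x  -- replace 0 occurrence(s) of z with (z * x)
  => ( y - ( y * y ) ) >= 14
stmt 1: x := 9 * x  -- replace 0 occurrence(s) of x with (9 * x)
  => ( y - ( y * y ) ) >= 14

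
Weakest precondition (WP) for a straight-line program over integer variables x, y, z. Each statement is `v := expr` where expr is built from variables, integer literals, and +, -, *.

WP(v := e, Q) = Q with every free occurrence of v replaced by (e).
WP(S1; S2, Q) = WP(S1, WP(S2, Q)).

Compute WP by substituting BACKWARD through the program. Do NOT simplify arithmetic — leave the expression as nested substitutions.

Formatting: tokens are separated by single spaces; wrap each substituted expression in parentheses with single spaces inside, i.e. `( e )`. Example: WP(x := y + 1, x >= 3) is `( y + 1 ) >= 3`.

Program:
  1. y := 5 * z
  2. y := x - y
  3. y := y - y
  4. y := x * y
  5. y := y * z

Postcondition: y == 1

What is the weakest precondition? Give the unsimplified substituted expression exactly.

post: y == 1
stmt 5: y := y * z  -- replace 1 occurrence(s) of y with (y * z)
  => ( y * z ) == 1
stmt 4: y := x * y  -- replace 1 occurrence(s) of y with (x * y)
  => ( ( x * y ) * z ) == 1
stmt 3: y := y - y  -- replace 1 occurrence(s) of y with (y - y)
  => ( ( x * ( y - y ) ) * z ) == 1
stmt 2: y := x - y  -- replace 2 occurrence(s) of y with (x - y)
  => ( ( x * ( ( x - y ) - ( x - y ) ) ) * z ) == 1
stmt 1: y := 5 * z  -- replace 2 occurrence(s) of y with (5 * z)
  => ( ( x * ( ( x - ( 5 * z ) ) - ( x - ( 5 * z ) ) ) ) * z ) == 1

Answer: ( ( x * ( ( x - ( 5 * z ) ) - ( x - ( 5 * z ) ) ) ) * z ) == 1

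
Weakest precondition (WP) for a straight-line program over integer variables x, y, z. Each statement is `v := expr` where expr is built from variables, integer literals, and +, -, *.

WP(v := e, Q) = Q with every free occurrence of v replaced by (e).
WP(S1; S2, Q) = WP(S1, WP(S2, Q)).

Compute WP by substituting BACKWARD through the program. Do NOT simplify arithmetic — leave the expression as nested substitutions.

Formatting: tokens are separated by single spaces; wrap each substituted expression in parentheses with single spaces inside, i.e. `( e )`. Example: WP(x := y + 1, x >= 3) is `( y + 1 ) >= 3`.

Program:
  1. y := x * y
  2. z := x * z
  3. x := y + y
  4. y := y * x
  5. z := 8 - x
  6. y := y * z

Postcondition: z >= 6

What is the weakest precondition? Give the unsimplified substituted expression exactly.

Answer: ( 8 - ( ( x * y ) + ( x * y ) ) ) >= 6

Derivation:
post: z >= 6
stmt 6: y := y * z  -- replace 0 occurrence(s) of y with (y * z)
  => z >= 6
stmt 5: z := 8 - x  -- replace 1 occurrence(s) of z with (8 - x)
  => ( 8 - x ) >= 6
stmt 4: y := y * x  -- replace 0 occurrence(s) of y with (y * x)
  => ( 8 - x ) >= 6
stmt 3: x := y + y  -- replace 1 occurrence(s) of x with (y + y)
  => ( 8 - ( y + y ) ) >= 6
stmt 2: z := x * z  -- replace 0 occurrence(s) of z with (x * z)
  => ( 8 - ( y + y ) ) >= 6
stmt 1: y := x * y  -- replace 2 occurrence(s) of y with (x * y)
  => ( 8 - ( ( x * y ) + ( x * y ) ) ) >= 6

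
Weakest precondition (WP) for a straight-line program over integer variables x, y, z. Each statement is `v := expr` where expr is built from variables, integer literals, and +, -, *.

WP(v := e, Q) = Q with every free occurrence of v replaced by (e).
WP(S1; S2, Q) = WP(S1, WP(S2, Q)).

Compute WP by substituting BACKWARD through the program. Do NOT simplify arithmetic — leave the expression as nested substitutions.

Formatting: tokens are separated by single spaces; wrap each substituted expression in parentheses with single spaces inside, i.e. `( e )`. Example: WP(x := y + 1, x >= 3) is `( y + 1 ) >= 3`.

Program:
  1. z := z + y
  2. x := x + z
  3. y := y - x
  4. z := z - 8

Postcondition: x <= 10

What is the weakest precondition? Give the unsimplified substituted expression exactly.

post: x <= 10
stmt 4: z := z - 8  -- replace 0 occurrence(s) of z with (z - 8)
  => x <= 10
stmt 3: y := y - x  -- replace 0 occurrence(s) of y with (y - x)
  => x <= 10
stmt 2: x := x + z  -- replace 1 occurrence(s) of x with (x + z)
  => ( x + z ) <= 10
stmt 1: z := z + y  -- replace 1 occurrence(s) of z with (z + y)
  => ( x + ( z + y ) ) <= 10

Answer: ( x + ( z + y ) ) <= 10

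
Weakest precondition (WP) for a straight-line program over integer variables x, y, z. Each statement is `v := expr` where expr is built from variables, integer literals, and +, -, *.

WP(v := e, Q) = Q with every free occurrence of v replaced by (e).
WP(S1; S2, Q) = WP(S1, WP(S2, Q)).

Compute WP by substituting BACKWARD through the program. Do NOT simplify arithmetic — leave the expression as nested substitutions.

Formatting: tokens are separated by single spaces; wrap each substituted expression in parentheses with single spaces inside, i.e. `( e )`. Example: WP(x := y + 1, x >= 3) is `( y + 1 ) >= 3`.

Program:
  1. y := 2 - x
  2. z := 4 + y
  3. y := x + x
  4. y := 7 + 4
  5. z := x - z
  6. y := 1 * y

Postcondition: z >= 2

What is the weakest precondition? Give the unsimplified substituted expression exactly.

Answer: ( x - ( 4 + ( 2 - x ) ) ) >= 2

Derivation:
post: z >= 2
stmt 6: y := 1 * y  -- replace 0 occurrence(s) of y with (1 * y)
  => z >= 2
stmt 5: z := x - z  -- replace 1 occurrence(s) of z with (x - z)
  => ( x - z ) >= 2
stmt 4: y := 7 + 4  -- replace 0 occurrence(s) of y with (7 + 4)
  => ( x - z ) >= 2
stmt 3: y := x + x  -- replace 0 occurrence(s) of y with (x + x)
  => ( x - z ) >= 2
stmt 2: z := 4 + y  -- replace 1 occurrence(s) of z with (4 + y)
  => ( x - ( 4 + y ) ) >= 2
stmt 1: y := 2 - x  -- replace 1 occurrence(s) of y with (2 - x)
  => ( x - ( 4 + ( 2 - x ) ) ) >= 2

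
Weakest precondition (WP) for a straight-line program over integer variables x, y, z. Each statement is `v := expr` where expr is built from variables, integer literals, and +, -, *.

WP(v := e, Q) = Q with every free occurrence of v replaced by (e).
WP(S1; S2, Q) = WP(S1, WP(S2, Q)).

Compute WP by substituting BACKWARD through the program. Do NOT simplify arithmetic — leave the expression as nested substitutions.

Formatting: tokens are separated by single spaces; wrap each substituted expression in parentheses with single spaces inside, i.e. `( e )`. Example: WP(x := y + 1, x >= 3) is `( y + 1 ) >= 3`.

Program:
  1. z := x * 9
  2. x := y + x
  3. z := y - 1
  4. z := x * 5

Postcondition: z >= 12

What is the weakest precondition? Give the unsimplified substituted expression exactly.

post: z >= 12
stmt 4: z := x * 5  -- replace 1 occurrence(s) of z with (x * 5)
  => ( x * 5 ) >= 12
stmt 3: z := y - 1  -- replace 0 occurrence(s) of z with (y - 1)
  => ( x * 5 ) >= 12
stmt 2: x := y + x  -- replace 1 occurrence(s) of x with (y + x)
  => ( ( y + x ) * 5 ) >= 12
stmt 1: z := x * 9  -- replace 0 occurrence(s) of z with (x * 9)
  => ( ( y + x ) * 5 ) >= 12

Answer: ( ( y + x ) * 5 ) >= 12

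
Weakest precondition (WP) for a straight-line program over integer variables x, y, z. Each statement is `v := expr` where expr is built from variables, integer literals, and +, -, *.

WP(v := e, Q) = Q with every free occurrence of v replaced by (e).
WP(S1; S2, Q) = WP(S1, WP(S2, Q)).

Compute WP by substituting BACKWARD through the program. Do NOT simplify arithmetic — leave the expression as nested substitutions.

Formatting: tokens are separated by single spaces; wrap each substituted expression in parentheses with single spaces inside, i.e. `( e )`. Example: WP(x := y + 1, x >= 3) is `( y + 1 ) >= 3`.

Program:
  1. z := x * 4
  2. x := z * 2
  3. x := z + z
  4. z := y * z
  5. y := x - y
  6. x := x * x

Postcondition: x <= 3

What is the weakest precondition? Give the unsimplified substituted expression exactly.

post: x <= 3
stmt 6: x := x * x  -- replace 1 occurrence(s) of x with (x * x)
  => ( x * x ) <= 3
stmt 5: y := x - y  -- replace 0 occurrence(s) of y with (x - y)
  => ( x * x ) <= 3
stmt 4: z := y * z  -- replace 0 occurrence(s) of z with (y * z)
  => ( x * x ) <= 3
stmt 3: x := z + z  -- replace 2 occurrence(s) of x with (z + z)
  => ( ( z + z ) * ( z + z ) ) <= 3
stmt 2: x := z * 2  -- replace 0 occurrence(s) of x with (z * 2)
  => ( ( z + z ) * ( z + z ) ) <= 3
stmt 1: z := x * 4  -- replace 4 occurrence(s) of z with (x * 4)
  => ( ( ( x * 4 ) + ( x * 4 ) ) * ( ( x * 4 ) + ( x * 4 ) ) ) <= 3

Answer: ( ( ( x * 4 ) + ( x * 4 ) ) * ( ( x * 4 ) + ( x * 4 ) ) ) <= 3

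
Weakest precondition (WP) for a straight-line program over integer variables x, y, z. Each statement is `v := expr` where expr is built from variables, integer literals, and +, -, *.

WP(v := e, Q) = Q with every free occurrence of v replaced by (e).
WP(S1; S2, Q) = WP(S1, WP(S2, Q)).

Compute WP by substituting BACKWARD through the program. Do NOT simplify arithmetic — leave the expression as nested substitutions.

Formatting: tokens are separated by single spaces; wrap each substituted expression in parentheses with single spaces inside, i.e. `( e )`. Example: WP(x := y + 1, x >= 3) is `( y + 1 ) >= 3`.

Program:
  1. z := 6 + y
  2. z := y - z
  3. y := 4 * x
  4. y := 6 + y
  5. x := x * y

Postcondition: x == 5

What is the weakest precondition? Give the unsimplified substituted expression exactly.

Answer: ( x * ( 6 + ( 4 * x ) ) ) == 5

Derivation:
post: x == 5
stmt 5: x := x * y  -- replace 1 occurrence(s) of x with (x * y)
  => ( x * y ) == 5
stmt 4: y := 6 + y  -- replace 1 occurrence(s) of y with (6 + y)
  => ( x * ( 6 + y ) ) == 5
stmt 3: y := 4 * x  -- replace 1 occurrence(s) of y with (4 * x)
  => ( x * ( 6 + ( 4 * x ) ) ) == 5
stmt 2: z := y - z  -- replace 0 occurrence(s) of z with (y - z)
  => ( x * ( 6 + ( 4 * x ) ) ) == 5
stmt 1: z := 6 + y  -- replace 0 occurrence(s) of z with (6 + y)
  => ( x * ( 6 + ( 4 * x ) ) ) == 5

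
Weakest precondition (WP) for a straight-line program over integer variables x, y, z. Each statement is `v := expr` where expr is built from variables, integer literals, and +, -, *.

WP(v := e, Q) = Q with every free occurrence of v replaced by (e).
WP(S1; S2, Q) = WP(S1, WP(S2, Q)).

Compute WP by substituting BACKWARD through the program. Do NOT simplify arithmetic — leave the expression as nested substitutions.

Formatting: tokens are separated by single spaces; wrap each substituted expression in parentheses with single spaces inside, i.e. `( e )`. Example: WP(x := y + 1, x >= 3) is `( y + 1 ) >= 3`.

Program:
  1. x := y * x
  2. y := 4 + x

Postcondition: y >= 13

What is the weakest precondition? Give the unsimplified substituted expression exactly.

post: y >= 13
stmt 2: y := 4 + x  -- replace 1 occurrence(s) of y with (4 + x)
  => ( 4 + x ) >= 13
stmt 1: x := y * x  -- replace 1 occurrence(s) of x with (y * x)
  => ( 4 + ( y * x ) ) >= 13

Answer: ( 4 + ( y * x ) ) >= 13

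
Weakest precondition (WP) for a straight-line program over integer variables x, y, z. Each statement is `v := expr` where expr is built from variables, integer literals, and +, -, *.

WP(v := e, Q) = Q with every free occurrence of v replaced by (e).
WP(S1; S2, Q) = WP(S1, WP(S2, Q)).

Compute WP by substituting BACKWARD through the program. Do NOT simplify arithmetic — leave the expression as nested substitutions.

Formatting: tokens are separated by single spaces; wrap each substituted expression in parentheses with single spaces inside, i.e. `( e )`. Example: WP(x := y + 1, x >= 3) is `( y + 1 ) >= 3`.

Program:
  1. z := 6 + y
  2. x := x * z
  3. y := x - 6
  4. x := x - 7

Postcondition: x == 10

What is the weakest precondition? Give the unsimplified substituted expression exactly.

post: x == 10
stmt 4: x := x - 7  -- replace 1 occurrence(s) of x with (x - 7)
  => ( x - 7 ) == 10
stmt 3: y := x - 6  -- replace 0 occurrence(s) of y with (x - 6)
  => ( x - 7 ) == 10
stmt 2: x := x * z  -- replace 1 occurrence(s) of x with (x * z)
  => ( ( x * z ) - 7 ) == 10
stmt 1: z := 6 + y  -- replace 1 occurrence(s) of z with (6 + y)
  => ( ( x * ( 6 + y ) ) - 7 ) == 10

Answer: ( ( x * ( 6 + y ) ) - 7 ) == 10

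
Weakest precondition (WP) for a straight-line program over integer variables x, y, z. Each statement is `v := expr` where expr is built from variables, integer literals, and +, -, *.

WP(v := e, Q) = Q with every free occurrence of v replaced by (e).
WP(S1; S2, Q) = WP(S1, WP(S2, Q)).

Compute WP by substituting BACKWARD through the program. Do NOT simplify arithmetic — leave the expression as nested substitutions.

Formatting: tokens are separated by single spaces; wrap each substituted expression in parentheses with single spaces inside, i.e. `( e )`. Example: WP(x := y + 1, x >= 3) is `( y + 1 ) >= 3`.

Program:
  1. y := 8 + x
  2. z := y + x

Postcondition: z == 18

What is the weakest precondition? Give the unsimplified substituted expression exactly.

Answer: ( ( 8 + x ) + x ) == 18

Derivation:
post: z == 18
stmt 2: z := y + x  -- replace 1 occurrence(s) of z with (y + x)
  => ( y + x ) == 18
stmt 1: y := 8 + x  -- replace 1 occurrence(s) of y with (8 + x)
  => ( ( 8 + x ) + x ) == 18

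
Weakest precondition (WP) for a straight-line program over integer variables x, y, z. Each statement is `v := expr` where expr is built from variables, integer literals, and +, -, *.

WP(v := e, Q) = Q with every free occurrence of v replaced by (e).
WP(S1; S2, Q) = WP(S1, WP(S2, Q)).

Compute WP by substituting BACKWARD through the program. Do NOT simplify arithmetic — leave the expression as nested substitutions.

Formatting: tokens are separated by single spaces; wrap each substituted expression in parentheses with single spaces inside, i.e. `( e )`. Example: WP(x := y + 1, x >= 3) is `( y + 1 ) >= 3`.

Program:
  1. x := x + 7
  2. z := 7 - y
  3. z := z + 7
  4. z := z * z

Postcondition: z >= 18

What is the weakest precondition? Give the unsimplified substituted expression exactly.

post: z >= 18
stmt 4: z := z * z  -- replace 1 occurrence(s) of z with (z * z)
  => ( z * z ) >= 18
stmt 3: z := z + 7  -- replace 2 occurrence(s) of z with (z + 7)
  => ( ( z + 7 ) * ( z + 7 ) ) >= 18
stmt 2: z := 7 - y  -- replace 2 occurrence(s) of z with (7 - y)
  => ( ( ( 7 - y ) + 7 ) * ( ( 7 - y ) + 7 ) ) >= 18
stmt 1: x := x + 7  -- replace 0 occurrence(s) of x with (x + 7)
  => ( ( ( 7 - y ) + 7 ) * ( ( 7 - y ) + 7 ) ) >= 18

Answer: ( ( ( 7 - y ) + 7 ) * ( ( 7 - y ) + 7 ) ) >= 18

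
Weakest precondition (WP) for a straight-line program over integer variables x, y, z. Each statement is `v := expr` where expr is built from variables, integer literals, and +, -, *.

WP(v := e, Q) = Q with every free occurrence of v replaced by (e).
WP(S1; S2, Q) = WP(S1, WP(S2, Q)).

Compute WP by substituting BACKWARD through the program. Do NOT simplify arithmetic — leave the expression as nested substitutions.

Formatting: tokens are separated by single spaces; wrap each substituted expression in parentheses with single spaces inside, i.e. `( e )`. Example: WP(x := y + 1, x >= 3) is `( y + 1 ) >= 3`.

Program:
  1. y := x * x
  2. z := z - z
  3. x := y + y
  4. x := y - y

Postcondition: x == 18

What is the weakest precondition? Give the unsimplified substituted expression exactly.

post: x == 18
stmt 4: x := y - y  -- replace 1 occurrence(s) of x with (y - y)
  => ( y - y ) == 18
stmt 3: x := y + y  -- replace 0 occurrence(s) of x with (y + y)
  => ( y - y ) == 18
stmt 2: z := z - z  -- replace 0 occurrence(s) of z with (z - z)
  => ( y - y ) == 18
stmt 1: y := x * x  -- replace 2 occurrence(s) of y with (x * x)
  => ( ( x * x ) - ( x * x ) ) == 18

Answer: ( ( x * x ) - ( x * x ) ) == 18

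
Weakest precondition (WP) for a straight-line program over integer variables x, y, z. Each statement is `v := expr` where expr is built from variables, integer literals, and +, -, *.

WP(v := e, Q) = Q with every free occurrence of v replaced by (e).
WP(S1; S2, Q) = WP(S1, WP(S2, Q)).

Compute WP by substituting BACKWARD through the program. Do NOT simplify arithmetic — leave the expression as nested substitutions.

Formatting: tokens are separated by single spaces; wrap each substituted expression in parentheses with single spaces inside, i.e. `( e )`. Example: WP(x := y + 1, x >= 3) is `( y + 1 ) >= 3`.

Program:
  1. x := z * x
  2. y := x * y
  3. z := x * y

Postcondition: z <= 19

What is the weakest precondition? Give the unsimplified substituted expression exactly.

post: z <= 19
stmt 3: z := x * y  -- replace 1 occurrence(s) of z with (x * y)
  => ( x * y ) <= 19
stmt 2: y := x * y  -- replace 1 occurrence(s) of y with (x * y)
  => ( x * ( x * y ) ) <= 19
stmt 1: x := z * x  -- replace 2 occurrence(s) of x with (z * x)
  => ( ( z * x ) * ( ( z * x ) * y ) ) <= 19

Answer: ( ( z * x ) * ( ( z * x ) * y ) ) <= 19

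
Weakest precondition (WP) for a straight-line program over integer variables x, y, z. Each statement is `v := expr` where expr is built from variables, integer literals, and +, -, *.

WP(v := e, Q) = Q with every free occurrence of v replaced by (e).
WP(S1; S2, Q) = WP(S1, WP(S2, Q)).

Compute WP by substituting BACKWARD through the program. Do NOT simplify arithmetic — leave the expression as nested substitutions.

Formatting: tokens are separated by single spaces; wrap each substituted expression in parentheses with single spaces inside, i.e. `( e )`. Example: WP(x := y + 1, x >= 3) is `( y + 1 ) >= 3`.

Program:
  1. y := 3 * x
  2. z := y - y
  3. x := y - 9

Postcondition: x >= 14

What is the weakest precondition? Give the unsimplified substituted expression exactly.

Answer: ( ( 3 * x ) - 9 ) >= 14

Derivation:
post: x >= 14
stmt 3: x := y - 9  -- replace 1 occurrence(s) of x with (y - 9)
  => ( y - 9 ) >= 14
stmt 2: z := y - y  -- replace 0 occurrence(s) of z with (y - y)
  => ( y - 9 ) >= 14
stmt 1: y := 3 * x  -- replace 1 occurrence(s) of y with (3 * x)
  => ( ( 3 * x ) - 9 ) >= 14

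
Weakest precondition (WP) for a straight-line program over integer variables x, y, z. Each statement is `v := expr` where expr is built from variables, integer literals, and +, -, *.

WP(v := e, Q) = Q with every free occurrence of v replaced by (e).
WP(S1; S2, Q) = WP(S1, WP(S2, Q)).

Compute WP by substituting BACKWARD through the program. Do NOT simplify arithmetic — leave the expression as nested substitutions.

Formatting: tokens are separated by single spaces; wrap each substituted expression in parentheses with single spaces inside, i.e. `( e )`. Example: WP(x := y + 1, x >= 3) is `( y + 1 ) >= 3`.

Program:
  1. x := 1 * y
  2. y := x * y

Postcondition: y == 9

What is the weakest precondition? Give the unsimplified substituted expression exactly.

Answer: ( ( 1 * y ) * y ) == 9

Derivation:
post: y == 9
stmt 2: y := x * y  -- replace 1 occurrence(s) of y with (x * y)
  => ( x * y ) == 9
stmt 1: x := 1 * y  -- replace 1 occurrence(s) of x with (1 * y)
  => ( ( 1 * y ) * y ) == 9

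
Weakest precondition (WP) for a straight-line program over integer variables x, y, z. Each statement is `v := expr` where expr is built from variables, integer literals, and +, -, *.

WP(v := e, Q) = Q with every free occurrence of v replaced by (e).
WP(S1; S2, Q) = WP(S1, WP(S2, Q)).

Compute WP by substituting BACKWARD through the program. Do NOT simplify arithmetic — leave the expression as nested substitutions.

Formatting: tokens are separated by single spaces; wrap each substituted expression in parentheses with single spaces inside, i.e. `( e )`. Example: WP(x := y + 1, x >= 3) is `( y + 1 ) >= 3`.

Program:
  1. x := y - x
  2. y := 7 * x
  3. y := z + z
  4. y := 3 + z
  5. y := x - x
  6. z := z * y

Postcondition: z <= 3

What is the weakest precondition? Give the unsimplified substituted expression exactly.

post: z <= 3
stmt 6: z := z * y  -- replace 1 occurrence(s) of z with (z * y)
  => ( z * y ) <= 3
stmt 5: y := x - x  -- replace 1 occurrence(s) of y with (x - x)
  => ( z * ( x - x ) ) <= 3
stmt 4: y := 3 + z  -- replace 0 occurrence(s) of y with (3 + z)
  => ( z * ( x - x ) ) <= 3
stmt 3: y := z + z  -- replace 0 occurrence(s) of y with (z + z)
  => ( z * ( x - x ) ) <= 3
stmt 2: y := 7 * x  -- replace 0 occurrence(s) of y with (7 * x)
  => ( z * ( x - x ) ) <= 3
stmt 1: x := y - x  -- replace 2 occurrence(s) of x with (y - x)
  => ( z * ( ( y - x ) - ( y - x ) ) ) <= 3

Answer: ( z * ( ( y - x ) - ( y - x ) ) ) <= 3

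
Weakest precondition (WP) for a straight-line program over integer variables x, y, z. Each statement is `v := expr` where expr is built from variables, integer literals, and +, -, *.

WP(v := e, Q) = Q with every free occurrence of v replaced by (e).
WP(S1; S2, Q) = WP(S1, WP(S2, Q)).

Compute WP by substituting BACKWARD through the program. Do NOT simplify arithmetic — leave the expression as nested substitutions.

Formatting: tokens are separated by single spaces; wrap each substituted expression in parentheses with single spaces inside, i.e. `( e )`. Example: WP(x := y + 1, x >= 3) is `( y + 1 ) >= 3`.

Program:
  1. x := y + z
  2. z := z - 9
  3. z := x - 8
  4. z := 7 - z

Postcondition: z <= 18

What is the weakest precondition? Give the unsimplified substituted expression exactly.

Answer: ( 7 - ( ( y + z ) - 8 ) ) <= 18

Derivation:
post: z <= 18
stmt 4: z := 7 - z  -- replace 1 occurrence(s) of z with (7 - z)
  => ( 7 - z ) <= 18
stmt 3: z := x - 8  -- replace 1 occurrence(s) of z with (x - 8)
  => ( 7 - ( x - 8 ) ) <= 18
stmt 2: z := z - 9  -- replace 0 occurrence(s) of z with (z - 9)
  => ( 7 - ( x - 8 ) ) <= 18
stmt 1: x := y + z  -- replace 1 occurrence(s) of x with (y + z)
  => ( 7 - ( ( y + z ) - 8 ) ) <= 18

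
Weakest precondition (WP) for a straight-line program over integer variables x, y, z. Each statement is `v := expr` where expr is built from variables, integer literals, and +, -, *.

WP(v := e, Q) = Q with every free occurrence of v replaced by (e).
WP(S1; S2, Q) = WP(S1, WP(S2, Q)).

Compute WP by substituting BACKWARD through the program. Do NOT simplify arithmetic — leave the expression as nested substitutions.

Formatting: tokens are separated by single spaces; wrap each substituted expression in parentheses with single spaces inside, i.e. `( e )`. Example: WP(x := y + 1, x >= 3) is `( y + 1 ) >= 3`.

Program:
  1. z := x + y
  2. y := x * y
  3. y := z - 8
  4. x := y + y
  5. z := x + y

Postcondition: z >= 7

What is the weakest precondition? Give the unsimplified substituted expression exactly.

Answer: ( ( ( ( x + y ) - 8 ) + ( ( x + y ) - 8 ) ) + ( ( x + y ) - 8 ) ) >= 7

Derivation:
post: z >= 7
stmt 5: z := x + y  -- replace 1 occurrence(s) of z with (x + y)
  => ( x + y ) >= 7
stmt 4: x := y + y  -- replace 1 occurrence(s) of x with (y + y)
  => ( ( y + y ) + y ) >= 7
stmt 3: y := z - 8  -- replace 3 occurrence(s) of y with (z - 8)
  => ( ( ( z - 8 ) + ( z - 8 ) ) + ( z - 8 ) ) >= 7
stmt 2: y := x * y  -- replace 0 occurrence(s) of y with (x * y)
  => ( ( ( z - 8 ) + ( z - 8 ) ) + ( z - 8 ) ) >= 7
stmt 1: z := x + y  -- replace 3 occurrence(s) of z with (x + y)
  => ( ( ( ( x + y ) - 8 ) + ( ( x + y ) - 8 ) ) + ( ( x + y ) - 8 ) ) >= 7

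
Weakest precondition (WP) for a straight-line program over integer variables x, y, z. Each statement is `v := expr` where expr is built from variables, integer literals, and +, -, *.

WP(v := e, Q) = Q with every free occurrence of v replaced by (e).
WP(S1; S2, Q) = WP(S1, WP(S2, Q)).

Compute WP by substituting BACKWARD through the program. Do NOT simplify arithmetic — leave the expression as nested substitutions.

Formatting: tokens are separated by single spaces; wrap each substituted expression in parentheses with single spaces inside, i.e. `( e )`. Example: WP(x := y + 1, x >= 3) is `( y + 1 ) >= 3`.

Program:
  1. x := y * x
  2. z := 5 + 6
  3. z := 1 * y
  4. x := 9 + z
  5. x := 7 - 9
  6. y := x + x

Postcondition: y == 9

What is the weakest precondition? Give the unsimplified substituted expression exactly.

post: y == 9
stmt 6: y := x + x  -- replace 1 occurrence(s) of y with (x + x)
  => ( x + x ) == 9
stmt 5: x := 7 - 9  -- replace 2 occurrence(s) of x with (7 - 9)
  => ( ( 7 - 9 ) + ( 7 - 9 ) ) == 9
stmt 4: x := 9 + z  -- replace 0 occurrence(s) of x with (9 + z)
  => ( ( 7 - 9 ) + ( 7 - 9 ) ) == 9
stmt 3: z := 1 * y  -- replace 0 occurrence(s) of z with (1 * y)
  => ( ( 7 - 9 ) + ( 7 - 9 ) ) == 9
stmt 2: z := 5 + 6  -- replace 0 occurrence(s) of z with (5 + 6)
  => ( ( 7 - 9 ) + ( 7 - 9 ) ) == 9
stmt 1: x := y * x  -- replace 0 occurrence(s) of x with (y * x)
  => ( ( 7 - 9 ) + ( 7 - 9 ) ) == 9

Answer: ( ( 7 - 9 ) + ( 7 - 9 ) ) == 9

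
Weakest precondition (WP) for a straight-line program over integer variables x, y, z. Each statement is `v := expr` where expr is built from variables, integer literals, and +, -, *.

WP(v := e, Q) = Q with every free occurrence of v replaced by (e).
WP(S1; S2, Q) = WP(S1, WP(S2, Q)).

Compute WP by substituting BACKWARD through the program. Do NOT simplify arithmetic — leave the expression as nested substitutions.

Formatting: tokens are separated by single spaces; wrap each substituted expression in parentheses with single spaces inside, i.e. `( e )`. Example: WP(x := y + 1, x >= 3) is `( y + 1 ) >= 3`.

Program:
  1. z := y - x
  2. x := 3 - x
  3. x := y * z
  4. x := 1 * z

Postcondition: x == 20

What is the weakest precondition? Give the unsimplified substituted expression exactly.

post: x == 20
stmt 4: x := 1 * z  -- replace 1 occurrence(s) of x with (1 * z)
  => ( 1 * z ) == 20
stmt 3: x := y * z  -- replace 0 occurrence(s) of x with (y * z)
  => ( 1 * z ) == 20
stmt 2: x := 3 - x  -- replace 0 occurrence(s) of x with (3 - x)
  => ( 1 * z ) == 20
stmt 1: z := y - x  -- replace 1 occurrence(s) of z with (y - x)
  => ( 1 * ( y - x ) ) == 20

Answer: ( 1 * ( y - x ) ) == 20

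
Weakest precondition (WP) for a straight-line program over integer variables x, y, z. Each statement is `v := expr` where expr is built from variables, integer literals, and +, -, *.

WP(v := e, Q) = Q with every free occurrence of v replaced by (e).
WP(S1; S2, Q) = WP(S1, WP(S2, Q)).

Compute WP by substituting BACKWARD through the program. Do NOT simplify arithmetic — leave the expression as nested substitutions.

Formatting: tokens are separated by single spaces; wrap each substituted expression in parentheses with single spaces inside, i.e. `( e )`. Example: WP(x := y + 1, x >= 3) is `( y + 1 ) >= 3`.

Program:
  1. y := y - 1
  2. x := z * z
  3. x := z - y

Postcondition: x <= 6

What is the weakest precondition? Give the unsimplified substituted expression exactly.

Answer: ( z - ( y - 1 ) ) <= 6

Derivation:
post: x <= 6
stmt 3: x := z - y  -- replace 1 occurrence(s) of x with (z - y)
  => ( z - y ) <= 6
stmt 2: x := z * z  -- replace 0 occurrence(s) of x with (z * z)
  => ( z - y ) <= 6
stmt 1: y := y - 1  -- replace 1 occurrence(s) of y with (y - 1)
  => ( z - ( y - 1 ) ) <= 6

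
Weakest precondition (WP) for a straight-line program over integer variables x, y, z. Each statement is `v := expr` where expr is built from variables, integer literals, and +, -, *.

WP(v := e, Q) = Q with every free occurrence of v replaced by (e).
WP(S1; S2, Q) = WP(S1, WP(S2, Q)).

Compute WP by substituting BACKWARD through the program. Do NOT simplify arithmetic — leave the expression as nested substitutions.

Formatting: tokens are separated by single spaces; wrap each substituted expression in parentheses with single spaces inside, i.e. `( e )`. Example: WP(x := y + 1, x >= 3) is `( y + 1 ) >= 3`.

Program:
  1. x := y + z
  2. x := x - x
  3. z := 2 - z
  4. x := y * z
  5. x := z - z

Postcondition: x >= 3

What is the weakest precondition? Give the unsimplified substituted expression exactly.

post: x >= 3
stmt 5: x := z - z  -- replace 1 occurrence(s) of x with (z - z)
  => ( z - z ) >= 3
stmt 4: x := y * z  -- replace 0 occurrence(s) of x with (y * z)
  => ( z - z ) >= 3
stmt 3: z := 2 - z  -- replace 2 occurrence(s) of z with (2 - z)
  => ( ( 2 - z ) - ( 2 - z ) ) >= 3
stmt 2: x := x - x  -- replace 0 occurrence(s) of x with (x - x)
  => ( ( 2 - z ) - ( 2 - z ) ) >= 3
stmt 1: x := y + z  -- replace 0 occurrence(s) of x with (y + z)
  => ( ( 2 - z ) - ( 2 - z ) ) >= 3

Answer: ( ( 2 - z ) - ( 2 - z ) ) >= 3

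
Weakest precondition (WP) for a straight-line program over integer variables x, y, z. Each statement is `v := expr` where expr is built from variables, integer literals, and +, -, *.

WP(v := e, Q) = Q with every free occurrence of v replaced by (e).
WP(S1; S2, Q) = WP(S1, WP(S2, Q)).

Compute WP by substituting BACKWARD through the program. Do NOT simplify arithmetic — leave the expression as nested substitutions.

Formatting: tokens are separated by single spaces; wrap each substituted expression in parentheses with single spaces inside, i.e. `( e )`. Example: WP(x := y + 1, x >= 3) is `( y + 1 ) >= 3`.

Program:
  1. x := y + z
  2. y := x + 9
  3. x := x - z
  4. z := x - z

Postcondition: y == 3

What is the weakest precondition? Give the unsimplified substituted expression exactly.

post: y == 3
stmt 4: z := x - z  -- replace 0 occurrence(s) of z with (x - z)
  => y == 3
stmt 3: x := x - z  -- replace 0 occurrence(s) of x with (x - z)
  => y == 3
stmt 2: y := x + 9  -- replace 1 occurrence(s) of y with (x + 9)
  => ( x + 9 ) == 3
stmt 1: x := y + z  -- replace 1 occurrence(s) of x with (y + z)
  => ( ( y + z ) + 9 ) == 3

Answer: ( ( y + z ) + 9 ) == 3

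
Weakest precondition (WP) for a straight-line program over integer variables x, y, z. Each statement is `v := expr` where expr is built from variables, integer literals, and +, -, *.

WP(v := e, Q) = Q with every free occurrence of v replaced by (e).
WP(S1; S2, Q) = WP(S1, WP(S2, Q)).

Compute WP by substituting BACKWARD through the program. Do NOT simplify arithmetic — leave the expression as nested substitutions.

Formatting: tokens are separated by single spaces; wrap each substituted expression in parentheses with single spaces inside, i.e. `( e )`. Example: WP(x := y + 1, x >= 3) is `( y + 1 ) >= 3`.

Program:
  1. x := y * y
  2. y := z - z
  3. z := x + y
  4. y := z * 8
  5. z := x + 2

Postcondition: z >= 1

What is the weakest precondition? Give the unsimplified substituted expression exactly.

post: z >= 1
stmt 5: z := x + 2  -- replace 1 occurrence(s) of z with (x + 2)
  => ( x + 2 ) >= 1
stmt 4: y := z * 8  -- replace 0 occurrence(s) of y with (z * 8)
  => ( x + 2 ) >= 1
stmt 3: z := x + y  -- replace 0 occurrence(s) of z with (x + y)
  => ( x + 2 ) >= 1
stmt 2: y := z - z  -- replace 0 occurrence(s) of y with (z - z)
  => ( x + 2 ) >= 1
stmt 1: x := y * y  -- replace 1 occurrence(s) of x with (y * y)
  => ( ( y * y ) + 2 ) >= 1

Answer: ( ( y * y ) + 2 ) >= 1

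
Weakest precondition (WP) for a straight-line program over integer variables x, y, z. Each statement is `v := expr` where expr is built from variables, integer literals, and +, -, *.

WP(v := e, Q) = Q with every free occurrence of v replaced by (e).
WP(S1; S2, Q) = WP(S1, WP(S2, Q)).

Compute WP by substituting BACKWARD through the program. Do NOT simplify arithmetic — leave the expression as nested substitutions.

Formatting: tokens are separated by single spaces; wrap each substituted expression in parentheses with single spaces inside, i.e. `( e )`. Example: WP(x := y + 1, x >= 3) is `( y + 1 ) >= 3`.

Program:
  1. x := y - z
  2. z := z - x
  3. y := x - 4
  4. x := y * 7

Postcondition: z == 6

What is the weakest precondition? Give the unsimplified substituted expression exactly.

Answer: ( z - ( y - z ) ) == 6

Derivation:
post: z == 6
stmt 4: x := y * 7  -- replace 0 occurrence(s) of x with (y * 7)
  => z == 6
stmt 3: y := x - 4  -- replace 0 occurrence(s) of y with (x - 4)
  => z == 6
stmt 2: z := z - x  -- replace 1 occurrence(s) of z with (z - x)
  => ( z - x ) == 6
stmt 1: x := y - z  -- replace 1 occurrence(s) of x with (y - z)
  => ( z - ( y - z ) ) == 6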